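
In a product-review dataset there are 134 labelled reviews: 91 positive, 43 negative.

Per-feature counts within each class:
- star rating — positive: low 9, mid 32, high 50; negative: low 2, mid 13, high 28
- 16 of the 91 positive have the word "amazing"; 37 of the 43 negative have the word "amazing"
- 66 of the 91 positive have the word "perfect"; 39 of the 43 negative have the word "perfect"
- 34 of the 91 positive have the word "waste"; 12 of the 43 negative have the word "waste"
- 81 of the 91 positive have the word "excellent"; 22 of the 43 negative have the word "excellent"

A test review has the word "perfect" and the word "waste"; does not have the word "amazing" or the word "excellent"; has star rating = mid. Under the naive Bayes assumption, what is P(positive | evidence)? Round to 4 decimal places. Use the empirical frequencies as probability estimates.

0.7779

positive: (91/134) × (32/91) × (75/91) × (66/91) × (34/91) × (10/91) ≈ 0.00586089
negative: (43/134) × (13/43) × (6/43) × (39/43) × (12/43) × (21/43) ≈ 0.00167333
P(positive | x) = 0.00586089 / 0.00753422 ≈ 0.7779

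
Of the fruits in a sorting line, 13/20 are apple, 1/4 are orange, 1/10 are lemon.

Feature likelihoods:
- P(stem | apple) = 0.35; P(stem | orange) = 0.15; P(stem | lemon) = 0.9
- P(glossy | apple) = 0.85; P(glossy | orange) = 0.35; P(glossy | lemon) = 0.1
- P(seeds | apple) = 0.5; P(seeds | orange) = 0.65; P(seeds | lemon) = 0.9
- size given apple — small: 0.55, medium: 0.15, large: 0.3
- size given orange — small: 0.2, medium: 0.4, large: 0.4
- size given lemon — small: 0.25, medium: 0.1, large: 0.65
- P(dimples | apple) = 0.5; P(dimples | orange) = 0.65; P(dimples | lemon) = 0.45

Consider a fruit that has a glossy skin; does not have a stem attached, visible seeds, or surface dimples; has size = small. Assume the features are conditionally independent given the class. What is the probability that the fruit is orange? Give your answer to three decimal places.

apple: 0.65 × (1−0.35) × 0.85 × (1−0.5) × 0.55 × (1−0.5) = 0.0493796875
orange: 0.25 × (1−0.15) × 0.35 × (1−0.65) × 0.2 × (1−0.65) = 0.0018221875
lemon: 0.1 × (1−0.9) × 0.1 × (1−0.9) × 0.25 × (1−0.45) = 0.00001375
P(orange | x) = 0.0018221875 / 0.051215625 ≈ 0.036

0.036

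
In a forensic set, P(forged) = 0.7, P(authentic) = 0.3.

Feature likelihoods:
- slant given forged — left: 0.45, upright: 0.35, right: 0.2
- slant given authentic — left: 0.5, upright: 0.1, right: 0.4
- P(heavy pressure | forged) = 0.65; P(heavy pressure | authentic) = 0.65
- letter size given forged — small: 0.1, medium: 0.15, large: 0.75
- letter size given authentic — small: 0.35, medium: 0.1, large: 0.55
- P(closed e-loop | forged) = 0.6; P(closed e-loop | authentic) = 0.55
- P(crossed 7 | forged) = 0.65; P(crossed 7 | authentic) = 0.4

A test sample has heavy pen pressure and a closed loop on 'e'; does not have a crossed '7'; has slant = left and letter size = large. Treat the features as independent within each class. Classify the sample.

forged

forged: 0.7 × 0.45 × 0.65 × 0.75 × 0.6 × (1−0.65) = 0.032248125
authentic: 0.3 × 0.5 × 0.65 × 0.55 × 0.55 × (1−0.4) = 0.01769625
Highest score → forged.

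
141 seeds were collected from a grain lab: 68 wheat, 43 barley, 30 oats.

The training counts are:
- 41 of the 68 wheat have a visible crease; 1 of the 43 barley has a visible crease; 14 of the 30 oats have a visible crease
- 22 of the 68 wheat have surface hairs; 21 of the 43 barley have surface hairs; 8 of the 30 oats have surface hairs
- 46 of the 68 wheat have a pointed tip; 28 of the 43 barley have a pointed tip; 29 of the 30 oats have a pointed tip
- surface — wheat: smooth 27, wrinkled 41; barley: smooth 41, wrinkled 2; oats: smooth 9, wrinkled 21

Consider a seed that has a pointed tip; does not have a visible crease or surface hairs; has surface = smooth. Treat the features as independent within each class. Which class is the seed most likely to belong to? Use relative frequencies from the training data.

barley

wheat: (68/141) × (27/68) × (46/68) × (46/68) × (27/68) ≈ 0.0347934
barley: (43/141) × (42/43) × (22/43) × (28/43) × (41/43) ≈ 0.0946214
oats: (30/141) × (16/30) × (22/30) × (29/30) × (9/30) ≈ 0.0241324
Highest score → barley.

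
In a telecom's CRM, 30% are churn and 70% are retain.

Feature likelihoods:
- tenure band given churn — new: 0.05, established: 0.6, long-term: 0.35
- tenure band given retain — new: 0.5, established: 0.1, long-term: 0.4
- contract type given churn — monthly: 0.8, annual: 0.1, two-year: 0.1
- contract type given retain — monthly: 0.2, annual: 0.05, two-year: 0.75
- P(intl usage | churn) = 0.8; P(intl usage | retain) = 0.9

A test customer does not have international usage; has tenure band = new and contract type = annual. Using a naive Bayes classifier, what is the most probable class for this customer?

retain

churn: 0.3 × 0.05 × 0.1 × (1−0.8) = 0.0003
retain: 0.7 × 0.5 × 0.05 × (1−0.9) = 0.00175
Highest score → retain.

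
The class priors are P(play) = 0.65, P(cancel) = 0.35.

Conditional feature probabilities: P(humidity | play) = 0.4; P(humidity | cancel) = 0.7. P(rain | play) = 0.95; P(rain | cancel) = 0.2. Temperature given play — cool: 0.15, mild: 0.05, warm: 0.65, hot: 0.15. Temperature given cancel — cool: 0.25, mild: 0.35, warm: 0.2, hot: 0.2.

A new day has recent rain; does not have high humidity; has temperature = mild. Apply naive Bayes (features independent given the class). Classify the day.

play: 0.65 × (1−0.4) × 0.95 × 0.05 = 0.018525
cancel: 0.35 × (1−0.7) × 0.2 × 0.35 = 0.00735
Highest score → play.

play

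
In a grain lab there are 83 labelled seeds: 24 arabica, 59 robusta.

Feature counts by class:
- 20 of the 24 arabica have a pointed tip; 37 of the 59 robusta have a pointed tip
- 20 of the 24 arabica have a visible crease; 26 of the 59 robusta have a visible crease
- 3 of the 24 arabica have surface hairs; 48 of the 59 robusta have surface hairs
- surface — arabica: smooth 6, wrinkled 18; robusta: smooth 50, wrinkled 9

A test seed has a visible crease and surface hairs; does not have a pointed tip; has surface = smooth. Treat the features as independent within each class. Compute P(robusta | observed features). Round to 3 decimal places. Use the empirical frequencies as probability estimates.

arabica: (24/83) × (4/24) × (20/24) × (3/24) × (6/24) ≈ 0.00125502
robusta: (59/83) × (22/59) × (26/59) × (48/59) × (50/59) ≈ 0.0805329
P(robusta | x) = 0.0805329 / 0.08178792 ≈ 0.985

0.985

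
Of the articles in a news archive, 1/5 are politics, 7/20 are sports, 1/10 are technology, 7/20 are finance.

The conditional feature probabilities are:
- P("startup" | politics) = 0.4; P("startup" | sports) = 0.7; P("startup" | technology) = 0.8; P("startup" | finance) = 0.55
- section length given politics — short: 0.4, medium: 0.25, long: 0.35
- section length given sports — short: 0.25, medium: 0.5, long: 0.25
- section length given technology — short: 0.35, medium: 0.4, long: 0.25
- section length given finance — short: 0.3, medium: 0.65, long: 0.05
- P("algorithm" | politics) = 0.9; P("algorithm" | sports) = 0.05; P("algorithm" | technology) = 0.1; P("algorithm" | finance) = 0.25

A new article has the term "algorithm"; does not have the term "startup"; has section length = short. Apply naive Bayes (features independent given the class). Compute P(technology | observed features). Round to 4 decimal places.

politics: 0.2 × (1−0.4) × 0.4 × 0.9 = 0.0432
sports: 0.35 × (1−0.7) × 0.25 × 0.05 = 0.0013125
technology: 0.1 × (1−0.8) × 0.35 × 0.1 = 0.0007
finance: 0.35 × (1−0.55) × 0.3 × 0.25 = 0.0118125
P(technology | x) = 0.0007 / 0.057025 ≈ 0.0123

0.0123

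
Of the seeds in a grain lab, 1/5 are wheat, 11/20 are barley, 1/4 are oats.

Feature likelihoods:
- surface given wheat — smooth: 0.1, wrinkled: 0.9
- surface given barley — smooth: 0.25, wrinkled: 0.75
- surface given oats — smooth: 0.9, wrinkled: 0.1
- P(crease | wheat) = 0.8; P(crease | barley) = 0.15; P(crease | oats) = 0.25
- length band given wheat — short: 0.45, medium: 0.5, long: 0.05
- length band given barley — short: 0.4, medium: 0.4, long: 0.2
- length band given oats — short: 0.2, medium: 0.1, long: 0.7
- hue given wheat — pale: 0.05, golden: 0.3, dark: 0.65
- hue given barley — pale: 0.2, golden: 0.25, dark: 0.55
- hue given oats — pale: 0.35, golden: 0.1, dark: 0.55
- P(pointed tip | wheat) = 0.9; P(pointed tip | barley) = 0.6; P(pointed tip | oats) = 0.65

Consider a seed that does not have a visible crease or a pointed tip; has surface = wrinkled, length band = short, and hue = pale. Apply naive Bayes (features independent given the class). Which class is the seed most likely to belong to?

wheat: 0.2 × 0.9 × (1−0.8) × 0.45 × 0.05 × (1−0.9) = 0.000081
barley: 0.55 × 0.75 × (1−0.15) × 0.4 × 0.2 × (1−0.6) = 0.01122
oats: 0.25 × 0.1 × (1−0.25) × 0.2 × 0.35 × (1−0.65) = 0.000459375
Highest score → barley.

barley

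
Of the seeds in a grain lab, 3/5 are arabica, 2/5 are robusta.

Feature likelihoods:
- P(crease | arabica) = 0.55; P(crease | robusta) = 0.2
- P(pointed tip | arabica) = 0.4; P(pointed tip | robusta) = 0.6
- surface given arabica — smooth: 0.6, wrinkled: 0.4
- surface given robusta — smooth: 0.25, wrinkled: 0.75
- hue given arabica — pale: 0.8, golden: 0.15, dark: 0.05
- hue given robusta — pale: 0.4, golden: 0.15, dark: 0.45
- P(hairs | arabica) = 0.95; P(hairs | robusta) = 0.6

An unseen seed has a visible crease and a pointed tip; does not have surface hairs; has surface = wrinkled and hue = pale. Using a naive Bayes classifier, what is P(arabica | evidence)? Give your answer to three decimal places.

arabica: 0.6 × 0.55 × 0.4 × 0.4 × 0.8 × (1−0.95) = 0.002112
robusta: 0.4 × 0.2 × 0.6 × 0.75 × 0.4 × (1−0.6) = 0.00576
P(arabica | x) = 0.002112 / 0.007872 ≈ 0.268

0.268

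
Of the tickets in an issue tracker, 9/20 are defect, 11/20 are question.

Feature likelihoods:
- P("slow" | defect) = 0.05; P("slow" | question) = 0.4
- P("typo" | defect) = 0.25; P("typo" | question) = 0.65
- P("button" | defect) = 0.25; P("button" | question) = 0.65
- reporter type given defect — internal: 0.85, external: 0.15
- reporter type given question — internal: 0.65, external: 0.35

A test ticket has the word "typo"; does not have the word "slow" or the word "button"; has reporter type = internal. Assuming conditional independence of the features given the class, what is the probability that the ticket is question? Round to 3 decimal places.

0.417

defect: 0.45 × (1−0.05) × 0.25 × (1−0.25) × 0.85 = 0.0681328125
question: 0.55 × (1−0.4) × 0.65 × (1−0.65) × 0.65 = 0.04879875
P(question | x) = 0.04879875 / 0.1169315625 ≈ 0.417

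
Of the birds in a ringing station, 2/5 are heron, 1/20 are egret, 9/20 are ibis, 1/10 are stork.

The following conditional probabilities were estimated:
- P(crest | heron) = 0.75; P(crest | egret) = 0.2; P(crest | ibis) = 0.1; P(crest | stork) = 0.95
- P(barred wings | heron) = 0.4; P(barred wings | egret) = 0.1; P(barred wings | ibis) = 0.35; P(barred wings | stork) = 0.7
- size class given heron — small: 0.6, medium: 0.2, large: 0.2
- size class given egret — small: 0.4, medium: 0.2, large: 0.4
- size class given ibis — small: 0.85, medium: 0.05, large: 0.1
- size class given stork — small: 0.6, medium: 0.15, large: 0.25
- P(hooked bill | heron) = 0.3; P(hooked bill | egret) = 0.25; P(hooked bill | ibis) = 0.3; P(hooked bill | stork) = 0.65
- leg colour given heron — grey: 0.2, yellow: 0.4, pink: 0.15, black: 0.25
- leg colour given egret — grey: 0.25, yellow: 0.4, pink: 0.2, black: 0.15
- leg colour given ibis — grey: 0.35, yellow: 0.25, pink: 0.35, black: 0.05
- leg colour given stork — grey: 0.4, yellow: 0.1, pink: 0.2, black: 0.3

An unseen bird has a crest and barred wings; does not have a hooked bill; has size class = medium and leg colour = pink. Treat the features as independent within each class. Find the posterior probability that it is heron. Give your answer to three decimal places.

heron: 0.4 × 0.75 × 0.4 × 0.2 × (1−0.3) × 0.15 = 0.00252
egret: 0.05 × 0.2 × 0.1 × 0.2 × (1−0.25) × 0.2 = 0.00003
ibis: 0.45 × 0.1 × 0.35 × 0.05 × (1−0.3) × 0.35 = 0.0001929375
stork: 0.1 × 0.95 × 0.7 × 0.15 × (1−0.65) × 0.2 = 0.00069825
P(heron | x) = 0.00252 / 0.0034411875 ≈ 0.732

0.732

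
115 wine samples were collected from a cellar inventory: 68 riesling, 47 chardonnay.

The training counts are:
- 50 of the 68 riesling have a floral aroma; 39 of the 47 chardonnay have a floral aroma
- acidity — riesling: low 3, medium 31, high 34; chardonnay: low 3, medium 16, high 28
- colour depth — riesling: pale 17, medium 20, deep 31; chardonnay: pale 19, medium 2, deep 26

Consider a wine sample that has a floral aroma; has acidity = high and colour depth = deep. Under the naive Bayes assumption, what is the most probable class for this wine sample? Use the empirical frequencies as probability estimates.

chardonnay

riesling: (68/115) × (50/68) × (34/68) × (31/68) ≈ 0.0991049
chardonnay: (47/115) × (39/47) × (28/47) × (26/47) ≈ 0.111764
Highest score → chardonnay.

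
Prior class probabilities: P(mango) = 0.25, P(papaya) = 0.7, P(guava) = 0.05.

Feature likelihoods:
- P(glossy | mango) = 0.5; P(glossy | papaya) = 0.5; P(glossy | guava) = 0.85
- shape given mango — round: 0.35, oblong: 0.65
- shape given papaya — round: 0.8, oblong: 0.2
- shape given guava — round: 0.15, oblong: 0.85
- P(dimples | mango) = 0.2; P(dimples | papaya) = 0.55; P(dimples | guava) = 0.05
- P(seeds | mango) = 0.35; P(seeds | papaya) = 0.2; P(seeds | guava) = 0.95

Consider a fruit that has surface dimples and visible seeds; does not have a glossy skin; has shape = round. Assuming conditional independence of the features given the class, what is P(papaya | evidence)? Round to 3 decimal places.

0.908

mango: 0.25 × (1−0.5) × 0.35 × 0.2 × 0.35 = 0.0030625
papaya: 0.7 × (1−0.5) × 0.8 × 0.55 × 0.2 = 0.0308
guava: 0.05 × (1−0.85) × 0.15 × 0.05 × 0.95 = 0.0000534375
P(papaya | x) = 0.0308 / 0.0339159375 ≈ 0.908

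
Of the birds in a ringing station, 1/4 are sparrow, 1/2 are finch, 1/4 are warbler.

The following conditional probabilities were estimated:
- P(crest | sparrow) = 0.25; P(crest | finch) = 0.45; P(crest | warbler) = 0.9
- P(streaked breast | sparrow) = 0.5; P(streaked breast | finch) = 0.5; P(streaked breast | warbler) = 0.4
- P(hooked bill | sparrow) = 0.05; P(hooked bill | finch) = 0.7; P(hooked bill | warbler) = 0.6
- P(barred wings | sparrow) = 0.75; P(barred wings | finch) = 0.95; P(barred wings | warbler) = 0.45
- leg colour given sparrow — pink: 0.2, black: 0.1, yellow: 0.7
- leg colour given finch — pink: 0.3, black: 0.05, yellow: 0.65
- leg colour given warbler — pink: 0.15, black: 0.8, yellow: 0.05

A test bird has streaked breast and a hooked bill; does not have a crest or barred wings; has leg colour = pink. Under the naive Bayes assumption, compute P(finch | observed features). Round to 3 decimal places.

sparrow: 0.25 × (1−0.25) × 0.5 × 0.05 × (1−0.75) × 0.2 = 0.000234375
finch: 0.5 × (1−0.45) × 0.5 × 0.7 × (1−0.95) × 0.3 = 0.00144375
warbler: 0.25 × (1−0.9) × 0.4 × 0.6 × (1−0.45) × 0.15 = 0.000495
P(finch | x) = 0.00144375 / 0.002173125 ≈ 0.664

0.664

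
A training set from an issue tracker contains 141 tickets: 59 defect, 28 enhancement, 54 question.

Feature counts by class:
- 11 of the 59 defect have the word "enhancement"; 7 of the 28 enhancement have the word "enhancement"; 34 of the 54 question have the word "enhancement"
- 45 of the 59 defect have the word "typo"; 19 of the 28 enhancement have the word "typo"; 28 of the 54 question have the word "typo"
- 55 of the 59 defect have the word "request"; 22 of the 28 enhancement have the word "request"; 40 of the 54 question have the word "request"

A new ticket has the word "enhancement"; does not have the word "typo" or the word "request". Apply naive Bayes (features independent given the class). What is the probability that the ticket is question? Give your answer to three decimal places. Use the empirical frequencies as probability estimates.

defect: (59/141) × (11/59) × (14/59) × (4/59) ≈ 0.00125504
enhancement: (28/141) × (7/28) × (9/28) × (6/28) ≈ 0.00341945
question: (54/141) × (34/54) × (26/54) × (14/54) ≈ 0.0301005
P(question | x) = 0.0301005 / 0.03477499 ≈ 0.866

0.866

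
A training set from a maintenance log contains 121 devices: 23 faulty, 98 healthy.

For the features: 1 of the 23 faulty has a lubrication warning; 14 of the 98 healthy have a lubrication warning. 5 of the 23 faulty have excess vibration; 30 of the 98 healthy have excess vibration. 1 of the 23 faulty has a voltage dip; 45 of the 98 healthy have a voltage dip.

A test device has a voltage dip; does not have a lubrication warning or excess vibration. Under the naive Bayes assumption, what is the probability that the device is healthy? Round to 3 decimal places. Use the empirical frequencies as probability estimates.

0.973

faulty: (23/121) × (22/23) × (18/23) × (1/23) ≈ 0.00618663
healthy: (98/121) × (84/98) × (68/98) × (45/98) ≈ 0.221189
P(healthy | x) = 0.221189 / 0.22737563 ≈ 0.973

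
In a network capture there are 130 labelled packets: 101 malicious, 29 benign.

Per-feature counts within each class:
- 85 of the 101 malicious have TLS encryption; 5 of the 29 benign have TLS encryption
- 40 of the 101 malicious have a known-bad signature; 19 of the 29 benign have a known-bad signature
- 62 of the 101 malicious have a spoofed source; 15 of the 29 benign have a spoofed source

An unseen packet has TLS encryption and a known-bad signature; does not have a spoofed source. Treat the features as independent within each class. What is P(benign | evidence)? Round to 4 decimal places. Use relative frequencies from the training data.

0.1085

malicious: (101/130) × (85/101) × (40/101) × (39/101) ≈ 0.0999902
benign: (29/130) × (5/29) × (19/29) × (14/29) ≈ 0.012165
P(benign | x) = 0.012165 / 0.1121552 ≈ 0.1085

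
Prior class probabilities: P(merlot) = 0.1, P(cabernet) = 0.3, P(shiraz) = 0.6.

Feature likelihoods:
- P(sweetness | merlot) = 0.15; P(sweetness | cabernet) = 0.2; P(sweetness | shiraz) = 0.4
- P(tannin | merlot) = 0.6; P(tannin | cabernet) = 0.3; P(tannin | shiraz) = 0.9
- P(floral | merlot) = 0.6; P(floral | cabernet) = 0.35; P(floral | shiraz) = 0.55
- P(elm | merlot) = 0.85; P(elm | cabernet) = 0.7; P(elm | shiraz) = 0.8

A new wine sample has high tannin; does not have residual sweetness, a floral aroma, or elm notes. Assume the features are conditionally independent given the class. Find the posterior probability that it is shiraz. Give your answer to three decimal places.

merlot: 0.1 × (1−0.15) × 0.6 × (1−0.6) × (1−0.85) = 0.00306
cabernet: 0.3 × (1−0.2) × 0.3 × (1−0.35) × (1−0.7) = 0.01404
shiraz: 0.6 × (1−0.4) × 0.9 × (1−0.55) × (1−0.8) = 0.02916
P(shiraz | x) = 0.02916 / 0.04626 ≈ 0.630

0.630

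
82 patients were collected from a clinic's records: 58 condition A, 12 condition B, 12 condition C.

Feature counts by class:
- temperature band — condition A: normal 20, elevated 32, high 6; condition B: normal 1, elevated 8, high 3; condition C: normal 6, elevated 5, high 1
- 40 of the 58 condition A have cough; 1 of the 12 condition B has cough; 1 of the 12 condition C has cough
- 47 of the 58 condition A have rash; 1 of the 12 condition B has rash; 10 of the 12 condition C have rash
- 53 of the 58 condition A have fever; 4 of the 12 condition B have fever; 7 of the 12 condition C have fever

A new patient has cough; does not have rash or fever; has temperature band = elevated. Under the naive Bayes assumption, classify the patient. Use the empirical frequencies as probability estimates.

condition A: (58/82) × (32/58) × (40/58) × (11/58) × (5/58) ≈ 0.00440022
condition B: (12/82) × (8/12) × (1/12) × (11/12) × (8/12) ≈ 0.00496838
condition C: (12/82) × (5/12) × (1/12) × (2/12) × (5/12) ≈ 0.000352868
Highest score → condition B.

condition B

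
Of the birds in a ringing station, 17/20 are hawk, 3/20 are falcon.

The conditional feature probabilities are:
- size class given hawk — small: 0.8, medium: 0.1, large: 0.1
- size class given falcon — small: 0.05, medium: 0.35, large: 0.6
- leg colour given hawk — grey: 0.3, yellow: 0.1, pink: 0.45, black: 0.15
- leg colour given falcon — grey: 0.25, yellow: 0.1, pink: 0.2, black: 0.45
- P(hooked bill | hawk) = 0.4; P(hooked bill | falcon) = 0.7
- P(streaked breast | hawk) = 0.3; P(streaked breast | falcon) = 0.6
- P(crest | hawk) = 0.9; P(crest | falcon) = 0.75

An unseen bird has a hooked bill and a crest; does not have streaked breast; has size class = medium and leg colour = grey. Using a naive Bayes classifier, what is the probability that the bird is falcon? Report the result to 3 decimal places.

hawk: 0.85 × 0.1 × 0.3 × 0.4 × (1−0.3) × 0.9 = 0.006426
falcon: 0.15 × 0.35 × 0.25 × 0.7 × (1−0.6) × 0.75 = 0.00275625
P(falcon | x) = 0.00275625 / 0.00918225 ≈ 0.300

0.300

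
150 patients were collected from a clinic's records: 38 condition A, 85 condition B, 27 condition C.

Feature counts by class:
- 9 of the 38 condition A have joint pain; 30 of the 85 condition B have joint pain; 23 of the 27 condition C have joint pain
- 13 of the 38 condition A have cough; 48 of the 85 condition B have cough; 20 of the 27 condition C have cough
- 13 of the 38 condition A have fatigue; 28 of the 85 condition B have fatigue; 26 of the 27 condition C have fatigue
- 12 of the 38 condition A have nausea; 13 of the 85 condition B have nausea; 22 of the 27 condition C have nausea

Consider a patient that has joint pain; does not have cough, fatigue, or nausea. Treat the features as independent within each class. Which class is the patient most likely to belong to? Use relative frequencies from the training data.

condition B

condition A: (38/150) × (9/38) × (25/38) × (25/38) × (26/38) ≈ 0.0177686
condition B: (85/150) × (30/85) × (37/85) × (57/85) × (72/85) ≈ 0.0494518
condition C: (27/150) × (23/27) × (7/27) × (1/27) × (5/27) ≈ 0.000272655
Highest score → condition B.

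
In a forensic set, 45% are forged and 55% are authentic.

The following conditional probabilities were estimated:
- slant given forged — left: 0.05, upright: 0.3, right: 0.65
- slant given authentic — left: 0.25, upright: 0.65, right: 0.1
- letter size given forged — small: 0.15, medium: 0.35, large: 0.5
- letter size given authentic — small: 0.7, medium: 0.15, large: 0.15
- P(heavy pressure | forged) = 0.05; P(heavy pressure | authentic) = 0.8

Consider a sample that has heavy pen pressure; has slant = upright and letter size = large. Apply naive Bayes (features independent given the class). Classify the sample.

forged: 0.45 × 0.3 × 0.5 × 0.05 = 0.003375
authentic: 0.55 × 0.65 × 0.15 × 0.8 = 0.0429
Highest score → authentic.

authentic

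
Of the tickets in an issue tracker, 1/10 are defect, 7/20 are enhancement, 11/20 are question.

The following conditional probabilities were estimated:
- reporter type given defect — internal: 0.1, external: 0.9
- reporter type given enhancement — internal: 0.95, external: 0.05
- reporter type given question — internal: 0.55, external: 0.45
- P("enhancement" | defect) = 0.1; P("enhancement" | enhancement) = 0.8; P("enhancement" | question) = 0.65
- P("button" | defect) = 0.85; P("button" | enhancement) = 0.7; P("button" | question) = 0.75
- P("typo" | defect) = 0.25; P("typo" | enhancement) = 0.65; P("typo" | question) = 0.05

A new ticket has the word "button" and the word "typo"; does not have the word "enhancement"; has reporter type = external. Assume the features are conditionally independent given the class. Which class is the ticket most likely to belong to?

defect

defect: 0.1 × 0.9 × (1−0.1) × 0.85 × 0.25 = 0.0172125
enhancement: 0.35 × 0.05 × (1−0.8) × 0.7 × 0.65 = 0.0015925
question: 0.55 × 0.45 × (1−0.65) × 0.75 × 0.05 = 0.0032484375
Highest score → defect.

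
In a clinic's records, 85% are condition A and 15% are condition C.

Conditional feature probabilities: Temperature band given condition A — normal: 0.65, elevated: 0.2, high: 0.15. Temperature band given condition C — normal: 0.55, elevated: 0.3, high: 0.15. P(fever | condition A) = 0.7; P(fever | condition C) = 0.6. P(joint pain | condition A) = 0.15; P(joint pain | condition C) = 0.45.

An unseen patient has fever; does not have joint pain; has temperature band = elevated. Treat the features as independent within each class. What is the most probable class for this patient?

condition A: 0.85 × 0.2 × 0.7 × (1−0.15) = 0.10115
condition C: 0.15 × 0.3 × 0.6 × (1−0.45) = 0.01485
Highest score → condition A.

condition A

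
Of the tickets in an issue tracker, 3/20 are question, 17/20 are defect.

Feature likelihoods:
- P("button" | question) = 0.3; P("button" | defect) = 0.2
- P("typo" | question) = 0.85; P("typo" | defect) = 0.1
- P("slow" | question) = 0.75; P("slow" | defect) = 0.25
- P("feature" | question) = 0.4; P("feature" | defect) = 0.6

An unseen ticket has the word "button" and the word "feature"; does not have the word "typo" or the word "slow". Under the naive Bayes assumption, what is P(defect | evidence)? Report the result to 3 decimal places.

0.990

question: 0.15 × 0.3 × (1−0.85) × (1−0.75) × 0.4 = 0.000675
defect: 0.85 × 0.2 × (1−0.1) × (1−0.25) × 0.6 = 0.06885
P(defect | x) = 0.06885 / 0.069525 ≈ 0.990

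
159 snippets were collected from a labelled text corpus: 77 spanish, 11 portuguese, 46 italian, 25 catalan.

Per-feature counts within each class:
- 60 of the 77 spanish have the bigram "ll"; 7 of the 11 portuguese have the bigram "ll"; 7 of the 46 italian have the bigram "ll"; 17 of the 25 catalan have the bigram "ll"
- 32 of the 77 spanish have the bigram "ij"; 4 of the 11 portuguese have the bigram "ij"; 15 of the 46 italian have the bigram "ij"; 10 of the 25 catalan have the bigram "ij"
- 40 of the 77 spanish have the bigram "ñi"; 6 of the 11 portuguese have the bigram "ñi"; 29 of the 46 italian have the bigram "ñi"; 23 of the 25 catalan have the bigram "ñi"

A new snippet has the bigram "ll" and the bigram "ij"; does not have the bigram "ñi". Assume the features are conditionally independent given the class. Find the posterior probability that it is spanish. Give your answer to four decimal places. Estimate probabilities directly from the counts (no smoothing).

0.8248

spanish: (77/159) × (60/77) × (32/77) × (37/77) ≈ 0.0753571
portuguese: (11/159) × (7/11) × (4/11) × (5/11) ≈ 0.00727689
italian: (46/159) × (7/46) × (15/46) × (17/46) ≈ 0.00530549
catalan: (25/159) × (17/25) × (10/25) × (2/25) ≈ 0.00342138
P(spanish | x) = 0.0753571 / 0.09136086 ≈ 0.8248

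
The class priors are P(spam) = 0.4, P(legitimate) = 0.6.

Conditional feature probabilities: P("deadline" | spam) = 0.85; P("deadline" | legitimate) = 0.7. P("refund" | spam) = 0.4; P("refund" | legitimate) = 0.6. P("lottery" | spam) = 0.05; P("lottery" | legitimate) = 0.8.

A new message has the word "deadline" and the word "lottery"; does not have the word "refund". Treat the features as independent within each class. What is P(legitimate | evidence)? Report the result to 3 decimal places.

spam: 0.4 × 0.85 × (1−0.4) × 0.05 = 0.0102
legitimate: 0.6 × 0.7 × (1−0.6) × 0.8 = 0.1344
P(legitimate | x) = 0.1344 / 0.1446 ≈ 0.929

0.929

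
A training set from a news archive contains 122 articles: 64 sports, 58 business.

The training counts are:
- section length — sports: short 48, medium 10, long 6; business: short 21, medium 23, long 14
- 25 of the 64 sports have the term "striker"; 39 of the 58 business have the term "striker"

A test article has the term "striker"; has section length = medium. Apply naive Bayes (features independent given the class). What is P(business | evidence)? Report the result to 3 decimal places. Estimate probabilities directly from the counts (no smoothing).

sports: (64/122) × (10/64) × (25/64) ≈ 0.0320184
business: (58/122) × (23/58) × (39/58) ≈ 0.126767
P(business | x) = 0.126767 / 0.1587854 ≈ 0.798

0.798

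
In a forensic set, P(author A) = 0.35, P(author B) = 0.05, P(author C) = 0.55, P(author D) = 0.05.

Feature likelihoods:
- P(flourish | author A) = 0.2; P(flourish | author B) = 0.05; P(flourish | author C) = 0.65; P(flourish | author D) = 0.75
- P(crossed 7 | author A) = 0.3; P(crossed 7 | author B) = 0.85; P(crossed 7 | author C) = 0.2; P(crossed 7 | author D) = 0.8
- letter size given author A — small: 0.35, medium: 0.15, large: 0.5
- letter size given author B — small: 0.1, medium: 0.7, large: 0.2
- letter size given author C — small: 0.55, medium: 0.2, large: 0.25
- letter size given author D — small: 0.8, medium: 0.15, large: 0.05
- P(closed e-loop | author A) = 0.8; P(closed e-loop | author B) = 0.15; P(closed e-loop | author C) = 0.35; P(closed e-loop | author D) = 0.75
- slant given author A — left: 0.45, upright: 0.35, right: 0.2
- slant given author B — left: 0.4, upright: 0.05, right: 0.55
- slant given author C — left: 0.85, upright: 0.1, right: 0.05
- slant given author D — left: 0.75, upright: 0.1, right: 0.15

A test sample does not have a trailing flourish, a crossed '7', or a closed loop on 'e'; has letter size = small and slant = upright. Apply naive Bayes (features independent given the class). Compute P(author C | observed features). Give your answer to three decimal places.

author A: 0.35 × (1−0.2) × (1−0.3) × 0.35 × (1−0.8) × 0.35 = 0.004802
author B: 0.05 × (1−0.05) × (1−0.85) × 0.1 × (1−0.15) × 0.05 = 0.00003028125
author C: 0.55 × (1−0.65) × (1−0.2) × 0.55 × (1−0.35) × 0.1 = 0.0055055
author D: 0.05 × (1−0.75) × (1−0.8) × 0.8 × (1−0.75) × 0.1 = 0.00005
P(author C | x) = 0.0055055 / 0.01038778125 ≈ 0.530

0.530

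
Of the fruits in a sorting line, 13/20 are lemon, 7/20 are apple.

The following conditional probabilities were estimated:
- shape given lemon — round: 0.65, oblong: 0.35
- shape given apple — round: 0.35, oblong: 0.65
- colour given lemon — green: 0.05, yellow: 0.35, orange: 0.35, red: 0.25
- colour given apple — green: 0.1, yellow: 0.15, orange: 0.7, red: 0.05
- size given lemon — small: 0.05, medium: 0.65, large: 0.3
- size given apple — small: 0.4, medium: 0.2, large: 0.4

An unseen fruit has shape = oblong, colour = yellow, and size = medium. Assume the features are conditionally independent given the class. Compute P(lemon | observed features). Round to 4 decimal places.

lemon: 0.65 × 0.35 × 0.35 × 0.65 = 0.05175625
apple: 0.35 × 0.65 × 0.15 × 0.2 = 0.006825
P(lemon | x) = 0.05175625 / 0.05858125 ≈ 0.8835

0.8835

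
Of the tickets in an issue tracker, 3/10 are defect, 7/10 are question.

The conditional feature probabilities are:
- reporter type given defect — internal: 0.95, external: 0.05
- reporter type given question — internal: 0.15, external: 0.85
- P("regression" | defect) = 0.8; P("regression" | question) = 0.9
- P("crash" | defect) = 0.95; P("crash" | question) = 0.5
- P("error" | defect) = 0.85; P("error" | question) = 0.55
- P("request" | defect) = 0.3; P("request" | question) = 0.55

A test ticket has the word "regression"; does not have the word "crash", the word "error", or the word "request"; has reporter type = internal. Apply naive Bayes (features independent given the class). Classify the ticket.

defect: 0.3 × 0.95 × 0.8 × (1−0.95) × (1−0.85) × (1−0.3) = 0.001197
question: 0.7 × 0.15 × 0.9 × (1−0.5) × (1−0.55) × (1−0.55) = 0.009568125
Highest score → question.

question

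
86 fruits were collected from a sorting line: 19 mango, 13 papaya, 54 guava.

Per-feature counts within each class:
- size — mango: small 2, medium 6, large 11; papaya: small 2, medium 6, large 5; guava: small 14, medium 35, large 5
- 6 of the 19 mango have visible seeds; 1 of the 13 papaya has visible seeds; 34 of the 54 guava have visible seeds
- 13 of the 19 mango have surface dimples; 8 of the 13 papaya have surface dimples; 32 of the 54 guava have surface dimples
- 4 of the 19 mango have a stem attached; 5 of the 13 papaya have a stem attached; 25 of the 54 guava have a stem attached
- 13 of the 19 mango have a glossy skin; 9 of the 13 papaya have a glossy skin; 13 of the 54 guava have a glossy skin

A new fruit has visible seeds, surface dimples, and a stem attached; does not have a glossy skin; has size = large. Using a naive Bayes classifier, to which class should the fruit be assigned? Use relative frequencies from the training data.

guava

mango: (19/86) × (11/19) × (6/19) × (13/19) × (4/19) × (6/19) ≈ 0.00183732
papaya: (13/86) × (5/13) × (1/13) × (8/13) × (5/13) × (4/13) ≈ 0.0003257
guava: (54/86) × (5/54) × (34/54) × (32/54) × (25/54) × (41/54) ≈ 0.00762517
Highest score → guava.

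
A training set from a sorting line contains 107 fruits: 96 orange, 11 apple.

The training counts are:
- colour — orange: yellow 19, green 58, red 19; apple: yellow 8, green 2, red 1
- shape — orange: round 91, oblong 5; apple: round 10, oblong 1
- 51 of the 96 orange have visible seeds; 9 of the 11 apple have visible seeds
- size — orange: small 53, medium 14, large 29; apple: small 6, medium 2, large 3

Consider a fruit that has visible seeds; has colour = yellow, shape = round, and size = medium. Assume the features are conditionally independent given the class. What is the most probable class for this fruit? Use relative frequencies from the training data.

orange

orange: (96/107) × (19/96) × (91/96) × (51/96) × (14/96) ≈ 0.0130405
apple: (11/107) × (8/11) × (10/11) × (9/11) × (2/11) ≈ 0.0101112
Highest score → orange.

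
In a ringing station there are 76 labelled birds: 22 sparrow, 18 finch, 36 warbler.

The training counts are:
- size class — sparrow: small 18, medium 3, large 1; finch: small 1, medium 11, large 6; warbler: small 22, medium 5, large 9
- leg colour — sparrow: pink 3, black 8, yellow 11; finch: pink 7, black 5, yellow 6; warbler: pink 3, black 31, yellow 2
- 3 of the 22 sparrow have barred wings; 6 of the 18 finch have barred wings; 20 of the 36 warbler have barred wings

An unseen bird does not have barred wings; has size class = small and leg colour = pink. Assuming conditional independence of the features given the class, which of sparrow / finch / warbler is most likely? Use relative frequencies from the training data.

sparrow: (22/76) × (18/22) × (3/22) × (19/22) ≈ 0.0278926
finch: (18/76) × (1/18) × (7/18) × (12/18) ≈ 0.00341131
warbler: (36/76) × (22/36) × (3/36) × (16/36) ≈ 0.0107212
Highest score → sparrow.

sparrow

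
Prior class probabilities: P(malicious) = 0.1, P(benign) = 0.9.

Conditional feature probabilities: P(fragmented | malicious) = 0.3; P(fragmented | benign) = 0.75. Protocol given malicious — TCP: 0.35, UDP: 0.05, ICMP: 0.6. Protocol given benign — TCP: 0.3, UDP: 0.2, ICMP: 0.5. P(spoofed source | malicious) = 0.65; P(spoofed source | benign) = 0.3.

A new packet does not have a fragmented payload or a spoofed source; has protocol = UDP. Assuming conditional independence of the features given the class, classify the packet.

malicious: 0.1 × (1−0.3) × 0.05 × (1−0.65) = 0.001225
benign: 0.9 × (1−0.75) × 0.2 × (1−0.3) = 0.0315
Highest score → benign.

benign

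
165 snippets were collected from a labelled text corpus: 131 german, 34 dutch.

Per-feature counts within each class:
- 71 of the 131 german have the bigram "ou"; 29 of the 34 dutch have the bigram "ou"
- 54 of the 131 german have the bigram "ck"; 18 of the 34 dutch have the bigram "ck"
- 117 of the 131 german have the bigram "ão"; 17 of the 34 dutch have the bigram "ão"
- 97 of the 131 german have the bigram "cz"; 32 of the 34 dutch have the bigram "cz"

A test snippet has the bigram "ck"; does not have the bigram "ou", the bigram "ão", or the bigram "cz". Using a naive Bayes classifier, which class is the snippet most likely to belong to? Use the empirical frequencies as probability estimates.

german

german: (131/165) × (60/131) × (54/131) × (14/131) × (34/131) ≈ 0.00415771
dutch: (34/165) × (5/34) × (18/34) × (17/34) × (2/34) ≈ 0.000471846
Highest score → german.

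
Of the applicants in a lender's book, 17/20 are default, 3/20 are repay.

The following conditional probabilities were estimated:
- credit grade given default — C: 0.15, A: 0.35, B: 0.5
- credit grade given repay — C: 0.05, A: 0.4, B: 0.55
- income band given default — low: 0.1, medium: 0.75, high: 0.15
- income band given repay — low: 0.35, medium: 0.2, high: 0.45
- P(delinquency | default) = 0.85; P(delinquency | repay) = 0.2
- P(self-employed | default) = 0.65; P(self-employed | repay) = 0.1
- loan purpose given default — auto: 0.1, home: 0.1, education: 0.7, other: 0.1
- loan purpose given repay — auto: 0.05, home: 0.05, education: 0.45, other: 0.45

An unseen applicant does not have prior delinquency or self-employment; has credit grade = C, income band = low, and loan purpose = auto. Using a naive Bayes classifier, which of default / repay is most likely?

default: 0.85 × 0.15 × 0.1 × (1−0.85) × (1−0.65) × 0.1 = 0.0000669375
repay: 0.15 × 0.05 × 0.35 × (1−0.2) × (1−0.1) × 0.05 = 0.0000945
Highest score → repay.

repay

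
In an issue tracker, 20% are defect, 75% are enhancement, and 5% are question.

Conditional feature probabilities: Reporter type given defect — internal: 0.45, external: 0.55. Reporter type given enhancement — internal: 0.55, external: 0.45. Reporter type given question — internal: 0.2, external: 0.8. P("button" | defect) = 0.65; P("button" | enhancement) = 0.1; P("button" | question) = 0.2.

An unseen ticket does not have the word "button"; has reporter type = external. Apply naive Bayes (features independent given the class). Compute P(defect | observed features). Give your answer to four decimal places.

0.1029

defect: 0.2 × 0.55 × (1−0.65) = 0.0385
enhancement: 0.75 × 0.45 × (1−0.1) = 0.30375
question: 0.05 × 0.8 × (1−0.2) = 0.032
P(defect | x) = 0.0385 / 0.37425 ≈ 0.1029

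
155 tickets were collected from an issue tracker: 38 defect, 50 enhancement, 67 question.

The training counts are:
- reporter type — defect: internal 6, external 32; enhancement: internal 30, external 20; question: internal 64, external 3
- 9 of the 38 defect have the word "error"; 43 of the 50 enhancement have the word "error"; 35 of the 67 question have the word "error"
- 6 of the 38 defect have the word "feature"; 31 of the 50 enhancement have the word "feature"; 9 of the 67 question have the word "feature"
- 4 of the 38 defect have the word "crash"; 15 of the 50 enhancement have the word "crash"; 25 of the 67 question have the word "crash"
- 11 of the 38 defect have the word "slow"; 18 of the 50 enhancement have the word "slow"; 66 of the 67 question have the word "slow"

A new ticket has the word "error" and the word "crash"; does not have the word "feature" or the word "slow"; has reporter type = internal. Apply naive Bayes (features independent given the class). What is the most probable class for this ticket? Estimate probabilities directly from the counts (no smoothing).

enhancement

defect: (38/155) × (6/38) × (9/38) × (32/38) × (4/38) × (27/38) ≈ 0.000577433
enhancement: (50/155) × (30/50) × (43/50) × (19/50) × (15/50) × (32/50) ≈ 0.0121443
question: (67/155) × (64/67) × (35/67) × (58/67) × (25/67) × (1/67) ≈ 0.00103988
Highest score → enhancement.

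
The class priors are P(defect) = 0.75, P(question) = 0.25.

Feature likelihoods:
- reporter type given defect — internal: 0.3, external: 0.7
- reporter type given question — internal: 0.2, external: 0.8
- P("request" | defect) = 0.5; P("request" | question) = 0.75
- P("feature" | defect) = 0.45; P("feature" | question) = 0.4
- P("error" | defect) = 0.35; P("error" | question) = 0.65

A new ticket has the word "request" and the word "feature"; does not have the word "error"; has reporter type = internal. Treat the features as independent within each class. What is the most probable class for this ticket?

defect: 0.75 × 0.3 × 0.5 × 0.45 × (1−0.35) = 0.03290625
question: 0.25 × 0.2 × 0.75 × 0.4 × (1−0.65) = 0.00525
Highest score → defect.

defect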